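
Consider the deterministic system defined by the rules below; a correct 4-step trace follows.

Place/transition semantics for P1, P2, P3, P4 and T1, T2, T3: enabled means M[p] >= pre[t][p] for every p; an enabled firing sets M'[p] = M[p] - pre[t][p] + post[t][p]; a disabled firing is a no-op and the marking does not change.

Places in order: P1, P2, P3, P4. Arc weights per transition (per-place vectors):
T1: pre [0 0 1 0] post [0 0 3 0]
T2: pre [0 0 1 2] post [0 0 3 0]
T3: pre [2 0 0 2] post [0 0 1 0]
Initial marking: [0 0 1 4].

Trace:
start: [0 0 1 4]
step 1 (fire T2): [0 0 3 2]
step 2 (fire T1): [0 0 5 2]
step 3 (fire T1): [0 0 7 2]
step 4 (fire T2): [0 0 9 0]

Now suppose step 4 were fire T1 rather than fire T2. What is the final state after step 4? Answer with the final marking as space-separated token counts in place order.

0 0 9 2

(re-executing from step 4 with the substitution; state before step 4: [0 0 7 2])
step 4 (fire T1): [0 0 9 2]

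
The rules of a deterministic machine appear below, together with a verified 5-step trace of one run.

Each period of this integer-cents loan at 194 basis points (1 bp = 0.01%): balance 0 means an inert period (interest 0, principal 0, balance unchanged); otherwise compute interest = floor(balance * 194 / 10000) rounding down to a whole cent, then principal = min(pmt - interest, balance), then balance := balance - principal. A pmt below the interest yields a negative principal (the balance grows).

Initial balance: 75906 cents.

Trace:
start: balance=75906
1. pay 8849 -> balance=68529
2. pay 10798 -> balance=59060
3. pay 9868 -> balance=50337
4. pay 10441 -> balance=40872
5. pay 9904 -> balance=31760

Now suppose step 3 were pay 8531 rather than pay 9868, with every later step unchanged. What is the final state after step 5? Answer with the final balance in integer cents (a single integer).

(re-executing from step 3 with the substitution; state before step 3: balance=59060)
3. pay 8531 -> balance=51674
4. pay 10441 -> balance=42235
5. pay 9904 -> balance=33150

33150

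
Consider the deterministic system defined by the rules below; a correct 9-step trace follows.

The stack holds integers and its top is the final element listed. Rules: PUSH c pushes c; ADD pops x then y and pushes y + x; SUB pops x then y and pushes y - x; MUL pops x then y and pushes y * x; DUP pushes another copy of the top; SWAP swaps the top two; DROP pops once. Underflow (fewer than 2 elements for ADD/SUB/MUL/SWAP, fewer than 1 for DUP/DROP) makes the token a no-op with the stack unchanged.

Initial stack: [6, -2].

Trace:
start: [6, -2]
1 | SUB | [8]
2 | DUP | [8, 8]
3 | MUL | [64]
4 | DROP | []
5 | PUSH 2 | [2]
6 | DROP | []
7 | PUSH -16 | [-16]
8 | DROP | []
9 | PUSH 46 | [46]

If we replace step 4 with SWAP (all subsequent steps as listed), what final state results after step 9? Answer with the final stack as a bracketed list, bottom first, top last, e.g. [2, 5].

[64, 46]

(re-executing from step 4 with the substitution; state before step 4: [64])
4 | SWAP | [64]
5 | PUSH 2 | [64, 2]
6 | DROP | [64]
7 | PUSH -16 | [64, -16]
8 | DROP | [64]
9 | PUSH 46 | [64, 46]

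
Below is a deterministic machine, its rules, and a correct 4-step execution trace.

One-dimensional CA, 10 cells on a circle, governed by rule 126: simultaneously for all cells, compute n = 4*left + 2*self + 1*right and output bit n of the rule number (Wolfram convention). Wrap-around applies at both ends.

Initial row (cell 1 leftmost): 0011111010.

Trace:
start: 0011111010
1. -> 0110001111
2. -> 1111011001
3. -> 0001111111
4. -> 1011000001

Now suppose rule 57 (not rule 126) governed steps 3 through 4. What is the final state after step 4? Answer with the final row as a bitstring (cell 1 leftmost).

(re-executing steps 3..4 under rule 57; state before step 3: 1111011001)
3. -> 0000110101
4. -> 1110101010

1110101010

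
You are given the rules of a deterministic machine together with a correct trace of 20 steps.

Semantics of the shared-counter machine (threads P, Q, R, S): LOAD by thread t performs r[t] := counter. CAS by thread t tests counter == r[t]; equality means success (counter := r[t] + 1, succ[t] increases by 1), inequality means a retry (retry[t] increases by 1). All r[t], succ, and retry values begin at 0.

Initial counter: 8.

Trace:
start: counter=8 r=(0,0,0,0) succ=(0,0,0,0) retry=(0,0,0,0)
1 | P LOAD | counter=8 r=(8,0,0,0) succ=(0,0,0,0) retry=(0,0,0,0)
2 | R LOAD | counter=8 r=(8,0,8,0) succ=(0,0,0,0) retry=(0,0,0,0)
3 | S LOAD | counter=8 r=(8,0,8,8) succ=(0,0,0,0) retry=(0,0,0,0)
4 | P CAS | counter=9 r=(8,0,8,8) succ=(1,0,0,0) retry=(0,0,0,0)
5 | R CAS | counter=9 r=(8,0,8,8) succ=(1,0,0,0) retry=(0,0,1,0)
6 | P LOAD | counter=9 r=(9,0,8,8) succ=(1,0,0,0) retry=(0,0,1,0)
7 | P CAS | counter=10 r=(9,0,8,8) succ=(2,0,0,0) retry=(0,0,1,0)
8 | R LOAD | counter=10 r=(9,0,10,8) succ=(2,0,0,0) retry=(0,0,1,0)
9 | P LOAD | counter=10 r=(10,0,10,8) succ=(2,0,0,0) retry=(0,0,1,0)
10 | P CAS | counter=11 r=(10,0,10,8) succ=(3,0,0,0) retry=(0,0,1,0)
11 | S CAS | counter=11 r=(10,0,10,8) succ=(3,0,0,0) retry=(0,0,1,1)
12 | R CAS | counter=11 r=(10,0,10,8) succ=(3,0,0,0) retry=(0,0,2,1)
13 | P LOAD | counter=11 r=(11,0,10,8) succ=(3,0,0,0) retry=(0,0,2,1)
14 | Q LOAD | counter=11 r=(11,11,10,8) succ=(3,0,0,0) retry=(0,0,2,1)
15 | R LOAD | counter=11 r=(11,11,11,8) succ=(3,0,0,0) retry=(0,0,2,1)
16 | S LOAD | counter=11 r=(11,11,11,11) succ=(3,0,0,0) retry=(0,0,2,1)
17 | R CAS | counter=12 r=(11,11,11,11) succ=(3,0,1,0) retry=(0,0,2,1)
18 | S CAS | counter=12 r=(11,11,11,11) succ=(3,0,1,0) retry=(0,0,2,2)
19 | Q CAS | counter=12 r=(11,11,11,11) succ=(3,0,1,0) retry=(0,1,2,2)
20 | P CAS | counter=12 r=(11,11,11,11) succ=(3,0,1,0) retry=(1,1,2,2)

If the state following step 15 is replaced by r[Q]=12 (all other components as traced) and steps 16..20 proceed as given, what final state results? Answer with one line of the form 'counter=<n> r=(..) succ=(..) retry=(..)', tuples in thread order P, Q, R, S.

counter=13 r=(11,12,11,11) succ=(3,1,1,0) retry=(1,0,2,2)

state after step 15 := counter=11 r=(11,12,11,8) succ=(3,0,0,0) retry=(0,0,2,1)
16 | S LOAD | counter=11 r=(11,12,11,11) succ=(3,0,0,0) retry=(0,0,2,1)
17 | R CAS | counter=12 r=(11,12,11,11) succ=(3,0,1,0) retry=(0,0,2,1)
18 | S CAS | counter=12 r=(11,12,11,11) succ=(3,0,1,0) retry=(0,0,2,2)
19 | Q CAS | counter=13 r=(11,12,11,11) succ=(3,1,1,0) retry=(0,0,2,2)
20 | P CAS | counter=13 r=(11,12,11,11) succ=(3,1,1,0) retry=(1,0,2,2)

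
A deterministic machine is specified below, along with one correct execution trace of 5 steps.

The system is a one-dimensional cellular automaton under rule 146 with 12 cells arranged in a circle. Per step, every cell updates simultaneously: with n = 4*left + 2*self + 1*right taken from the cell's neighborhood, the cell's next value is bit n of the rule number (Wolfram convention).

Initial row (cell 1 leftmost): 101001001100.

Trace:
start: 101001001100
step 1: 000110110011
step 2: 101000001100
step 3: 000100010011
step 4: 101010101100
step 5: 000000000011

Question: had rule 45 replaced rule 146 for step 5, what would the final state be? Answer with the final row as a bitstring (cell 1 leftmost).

111111111000

(re-executing step 5 under rule 45; state before step 5: 101010101100)
step 5: 111111111000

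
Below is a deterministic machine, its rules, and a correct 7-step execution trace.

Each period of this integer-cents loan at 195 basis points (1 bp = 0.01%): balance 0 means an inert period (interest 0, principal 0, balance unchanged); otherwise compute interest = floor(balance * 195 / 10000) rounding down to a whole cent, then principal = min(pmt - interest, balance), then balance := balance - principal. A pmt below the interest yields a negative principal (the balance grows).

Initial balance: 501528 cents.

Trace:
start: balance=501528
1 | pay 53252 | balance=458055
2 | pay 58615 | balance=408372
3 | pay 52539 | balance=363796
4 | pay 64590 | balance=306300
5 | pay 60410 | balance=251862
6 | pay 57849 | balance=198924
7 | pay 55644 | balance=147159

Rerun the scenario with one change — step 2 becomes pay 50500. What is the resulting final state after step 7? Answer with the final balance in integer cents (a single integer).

(re-executing from step 2 with the substitution; state before step 2: balance=458055)
2 | pay 50500 | balance=416487
3 | pay 52539 | balance=372069
4 | pay 64590 | balance=314734
5 | pay 60410 | balance=260461
6 | pay 57849 | balance=207690
7 | pay 55644 | balance=156095

156095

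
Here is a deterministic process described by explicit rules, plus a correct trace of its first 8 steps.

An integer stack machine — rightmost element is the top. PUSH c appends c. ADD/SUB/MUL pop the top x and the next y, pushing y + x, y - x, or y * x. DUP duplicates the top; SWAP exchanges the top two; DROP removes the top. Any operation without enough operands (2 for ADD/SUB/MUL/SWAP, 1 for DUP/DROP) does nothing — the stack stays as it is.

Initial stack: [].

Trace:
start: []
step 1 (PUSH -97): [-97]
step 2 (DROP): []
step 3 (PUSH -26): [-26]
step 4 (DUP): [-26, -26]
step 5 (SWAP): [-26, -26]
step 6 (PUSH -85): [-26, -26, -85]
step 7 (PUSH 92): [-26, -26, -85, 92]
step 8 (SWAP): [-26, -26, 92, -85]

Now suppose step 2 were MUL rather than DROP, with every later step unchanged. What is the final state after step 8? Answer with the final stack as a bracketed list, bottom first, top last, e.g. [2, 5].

[-97, -26, -26, 92, -85]

(re-executing from step 2 with the substitution; state before step 2: [-97])
step 2 (MUL): [-97]
step 3 (PUSH -26): [-97, -26]
step 4 (DUP): [-97, -26, -26]
step 5 (SWAP): [-97, -26, -26]
step 6 (PUSH -85): [-97, -26, -26, -85]
step 7 (PUSH 92): [-97, -26, -26, -85, 92]
step 8 (SWAP): [-97, -26, -26, 92, -85]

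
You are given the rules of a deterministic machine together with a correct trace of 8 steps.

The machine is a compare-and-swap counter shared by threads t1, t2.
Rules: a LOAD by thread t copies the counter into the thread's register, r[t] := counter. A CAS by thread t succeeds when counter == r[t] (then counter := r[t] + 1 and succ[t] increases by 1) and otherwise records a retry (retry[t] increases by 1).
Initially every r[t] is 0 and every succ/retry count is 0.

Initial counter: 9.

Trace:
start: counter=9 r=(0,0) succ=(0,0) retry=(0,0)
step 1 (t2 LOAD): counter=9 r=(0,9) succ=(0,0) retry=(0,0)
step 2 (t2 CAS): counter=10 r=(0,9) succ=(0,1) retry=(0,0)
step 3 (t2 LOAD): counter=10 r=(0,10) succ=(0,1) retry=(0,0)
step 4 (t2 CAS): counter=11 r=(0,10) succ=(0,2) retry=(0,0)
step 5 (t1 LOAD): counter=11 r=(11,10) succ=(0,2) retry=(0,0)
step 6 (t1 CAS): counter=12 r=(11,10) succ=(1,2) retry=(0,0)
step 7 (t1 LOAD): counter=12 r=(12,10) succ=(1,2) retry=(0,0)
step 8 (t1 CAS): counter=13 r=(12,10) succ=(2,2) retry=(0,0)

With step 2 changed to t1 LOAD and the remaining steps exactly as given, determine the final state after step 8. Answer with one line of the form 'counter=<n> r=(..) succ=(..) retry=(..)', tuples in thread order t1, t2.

counter=12 r=(11,9) succ=(2,1) retry=(0,0)

(re-executing from step 2 with the substitution; state before step 2: counter=9 r=(0,9) succ=(0,0) retry=(0,0))
step 2 (t1 LOAD): counter=9 r=(9,9) succ=(0,0) retry=(0,0)
step 3 (t2 LOAD): counter=9 r=(9,9) succ=(0,0) retry=(0,0)
step 4 (t2 CAS): counter=10 r=(9,9) succ=(0,1) retry=(0,0)
step 5 (t1 LOAD): counter=10 r=(10,9) succ=(0,1) retry=(0,0)
step 6 (t1 CAS): counter=11 r=(10,9) succ=(1,1) retry=(0,0)
step 7 (t1 LOAD): counter=11 r=(11,9) succ=(1,1) retry=(0,0)
step 8 (t1 CAS): counter=12 r=(11,9) succ=(2,1) retry=(0,0)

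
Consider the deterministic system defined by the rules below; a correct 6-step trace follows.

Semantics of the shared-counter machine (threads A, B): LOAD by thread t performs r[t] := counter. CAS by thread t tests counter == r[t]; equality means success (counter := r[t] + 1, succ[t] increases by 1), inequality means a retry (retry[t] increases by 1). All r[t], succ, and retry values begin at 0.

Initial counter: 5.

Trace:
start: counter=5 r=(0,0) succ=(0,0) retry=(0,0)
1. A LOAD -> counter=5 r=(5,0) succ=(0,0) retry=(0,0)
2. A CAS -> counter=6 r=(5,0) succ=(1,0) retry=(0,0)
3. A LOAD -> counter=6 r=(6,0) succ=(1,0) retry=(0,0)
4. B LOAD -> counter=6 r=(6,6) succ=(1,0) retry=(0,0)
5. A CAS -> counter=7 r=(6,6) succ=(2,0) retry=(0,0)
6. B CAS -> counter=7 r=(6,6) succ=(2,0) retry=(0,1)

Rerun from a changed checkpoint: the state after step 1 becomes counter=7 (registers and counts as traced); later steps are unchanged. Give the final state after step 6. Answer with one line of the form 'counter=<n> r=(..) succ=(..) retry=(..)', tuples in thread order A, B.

state after step 1 := counter=7 r=(5,0) succ=(0,0) retry=(0,0)
2. A CAS -> counter=7 r=(5,0) succ=(0,0) retry=(1,0)
3. A LOAD -> counter=7 r=(7,0) succ=(0,0) retry=(1,0)
4. B LOAD -> counter=7 r=(7,7) succ=(0,0) retry=(1,0)
5. A CAS -> counter=8 r=(7,7) succ=(1,0) retry=(1,0)
6. B CAS -> counter=8 r=(7,7) succ=(1,0) retry=(1,1)

counter=8 r=(7,7) succ=(1,0) retry=(1,1)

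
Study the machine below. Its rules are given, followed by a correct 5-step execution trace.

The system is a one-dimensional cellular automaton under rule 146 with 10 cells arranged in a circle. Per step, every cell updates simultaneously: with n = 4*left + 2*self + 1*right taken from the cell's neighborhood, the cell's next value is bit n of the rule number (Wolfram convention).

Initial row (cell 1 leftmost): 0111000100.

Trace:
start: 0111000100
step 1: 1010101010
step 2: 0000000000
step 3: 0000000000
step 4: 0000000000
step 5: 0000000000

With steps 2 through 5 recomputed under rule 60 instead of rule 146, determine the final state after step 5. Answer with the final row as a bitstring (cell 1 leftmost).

0000000000

(re-executing steps 2..5 under rule 60; state before step 2: 1010101010)
step 2: 1111111111
step 3: 0000000000
step 4: 0000000000
step 5: 0000000000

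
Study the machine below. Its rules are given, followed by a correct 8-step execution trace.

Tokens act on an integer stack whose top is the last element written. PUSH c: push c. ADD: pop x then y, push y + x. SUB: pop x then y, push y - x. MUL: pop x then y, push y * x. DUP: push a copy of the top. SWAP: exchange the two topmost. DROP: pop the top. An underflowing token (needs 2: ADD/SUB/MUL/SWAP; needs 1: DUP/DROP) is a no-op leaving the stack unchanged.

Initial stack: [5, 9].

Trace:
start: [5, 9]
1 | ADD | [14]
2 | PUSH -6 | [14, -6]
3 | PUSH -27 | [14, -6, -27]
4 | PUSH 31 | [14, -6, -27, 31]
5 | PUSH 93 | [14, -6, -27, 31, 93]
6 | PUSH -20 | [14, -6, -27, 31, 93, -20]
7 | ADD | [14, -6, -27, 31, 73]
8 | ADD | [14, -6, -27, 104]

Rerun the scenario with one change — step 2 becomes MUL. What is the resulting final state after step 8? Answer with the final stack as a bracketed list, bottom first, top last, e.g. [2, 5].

(re-executing from step 2 with the substitution; state before step 2: [14])
2 | MUL | [14]
3 | PUSH -27 | [14, -27]
4 | PUSH 31 | [14, -27, 31]
5 | PUSH 93 | [14, -27, 31, 93]
6 | PUSH -20 | [14, -27, 31, 93, -20]
7 | ADD | [14, -27, 31, 73]
8 | ADD | [14, -27, 104]

[14, -27, 104]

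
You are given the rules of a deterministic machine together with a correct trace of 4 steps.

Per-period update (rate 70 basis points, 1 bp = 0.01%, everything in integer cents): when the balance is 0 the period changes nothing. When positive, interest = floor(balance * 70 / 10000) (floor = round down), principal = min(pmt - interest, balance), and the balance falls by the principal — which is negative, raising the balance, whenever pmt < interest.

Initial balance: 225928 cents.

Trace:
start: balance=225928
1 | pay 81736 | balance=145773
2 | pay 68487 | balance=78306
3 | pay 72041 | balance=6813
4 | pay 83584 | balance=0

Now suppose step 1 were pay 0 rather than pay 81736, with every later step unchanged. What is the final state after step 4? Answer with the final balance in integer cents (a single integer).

(re-executing from step 1 with the substitution; state before step 1: balance=225928)
1 | pay 0 | balance=227509
2 | pay 68487 | balance=160614
3 | pay 72041 | balance=89697
4 | pay 83584 | balance=6740

6740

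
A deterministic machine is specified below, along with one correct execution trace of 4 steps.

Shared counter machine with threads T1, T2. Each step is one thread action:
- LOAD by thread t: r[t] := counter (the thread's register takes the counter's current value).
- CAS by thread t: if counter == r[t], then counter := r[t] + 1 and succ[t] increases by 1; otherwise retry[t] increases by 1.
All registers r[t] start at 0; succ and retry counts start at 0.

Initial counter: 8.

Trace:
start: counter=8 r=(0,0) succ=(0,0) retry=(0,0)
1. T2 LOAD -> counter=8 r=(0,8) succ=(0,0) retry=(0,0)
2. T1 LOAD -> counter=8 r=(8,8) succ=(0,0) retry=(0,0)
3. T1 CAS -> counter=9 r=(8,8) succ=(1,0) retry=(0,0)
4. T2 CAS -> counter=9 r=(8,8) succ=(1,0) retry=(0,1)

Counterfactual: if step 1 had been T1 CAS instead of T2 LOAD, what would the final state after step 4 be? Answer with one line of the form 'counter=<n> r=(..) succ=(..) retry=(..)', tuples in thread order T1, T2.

counter=9 r=(8,0) succ=(1,0) retry=(1,1)

(re-executing from step 1 with the substitution; state before step 1: counter=8 r=(0,0) succ=(0,0) retry=(0,0))
1. T1 CAS -> counter=8 r=(0,0) succ=(0,0) retry=(1,0)
2. T1 LOAD -> counter=8 r=(8,0) succ=(0,0) retry=(1,0)
3. T1 CAS -> counter=9 r=(8,0) succ=(1,0) retry=(1,0)
4. T2 CAS -> counter=9 r=(8,0) succ=(1,0) retry=(1,1)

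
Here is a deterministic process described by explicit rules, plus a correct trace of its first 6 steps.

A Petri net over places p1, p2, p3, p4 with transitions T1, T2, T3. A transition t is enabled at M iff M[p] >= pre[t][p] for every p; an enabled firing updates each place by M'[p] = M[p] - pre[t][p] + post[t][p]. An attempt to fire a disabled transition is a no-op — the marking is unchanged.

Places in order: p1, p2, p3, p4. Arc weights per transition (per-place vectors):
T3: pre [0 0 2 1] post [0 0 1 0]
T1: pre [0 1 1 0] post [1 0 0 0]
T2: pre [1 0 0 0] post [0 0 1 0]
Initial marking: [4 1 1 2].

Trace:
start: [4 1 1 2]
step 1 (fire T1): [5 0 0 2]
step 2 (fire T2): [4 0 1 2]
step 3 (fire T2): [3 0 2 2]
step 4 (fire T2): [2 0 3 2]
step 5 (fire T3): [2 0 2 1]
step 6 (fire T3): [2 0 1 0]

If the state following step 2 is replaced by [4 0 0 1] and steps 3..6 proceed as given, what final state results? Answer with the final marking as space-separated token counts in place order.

state after step 2 := [4 0 0 1]
step 3 (fire T2): [3 0 1 1]
step 4 (fire T2): [2 0 2 1]
step 5 (fire T3): [2 0 1 0]
step 6 (fire T3): [2 0 1 0]

2 0 1 0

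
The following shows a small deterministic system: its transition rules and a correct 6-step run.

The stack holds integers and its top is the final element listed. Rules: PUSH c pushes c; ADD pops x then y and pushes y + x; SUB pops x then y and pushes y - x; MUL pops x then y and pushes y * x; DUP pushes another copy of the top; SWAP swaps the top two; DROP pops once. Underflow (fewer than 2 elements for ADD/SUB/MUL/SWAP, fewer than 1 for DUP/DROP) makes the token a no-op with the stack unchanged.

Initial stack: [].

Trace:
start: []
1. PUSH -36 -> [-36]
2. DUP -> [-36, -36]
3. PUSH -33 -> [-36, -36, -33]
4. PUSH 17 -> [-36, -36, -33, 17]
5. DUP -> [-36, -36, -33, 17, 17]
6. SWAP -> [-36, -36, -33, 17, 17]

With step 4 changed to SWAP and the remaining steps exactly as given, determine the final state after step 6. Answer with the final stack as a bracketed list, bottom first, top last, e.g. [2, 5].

[-36, -33, -36, -36]

(re-executing from step 4 with the substitution; state before step 4: [-36, -36, -33])
4. SWAP -> [-36, -33, -36]
5. DUP -> [-36, -33, -36, -36]
6. SWAP -> [-36, -33, -36, -36]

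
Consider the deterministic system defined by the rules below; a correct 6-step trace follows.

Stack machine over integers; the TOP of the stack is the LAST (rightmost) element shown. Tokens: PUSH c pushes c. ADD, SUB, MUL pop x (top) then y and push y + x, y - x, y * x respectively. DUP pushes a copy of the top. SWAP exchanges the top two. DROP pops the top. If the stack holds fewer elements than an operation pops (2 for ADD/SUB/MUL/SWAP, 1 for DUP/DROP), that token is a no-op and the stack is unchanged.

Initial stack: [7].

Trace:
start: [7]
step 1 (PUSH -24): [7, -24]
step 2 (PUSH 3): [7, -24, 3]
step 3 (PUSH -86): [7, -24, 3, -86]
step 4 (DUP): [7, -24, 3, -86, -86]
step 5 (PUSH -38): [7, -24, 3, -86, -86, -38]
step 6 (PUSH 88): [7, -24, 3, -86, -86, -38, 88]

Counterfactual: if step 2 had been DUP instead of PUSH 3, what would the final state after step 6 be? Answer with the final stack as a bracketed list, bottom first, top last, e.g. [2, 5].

(re-executing from step 2 with the substitution; state before step 2: [7, -24])
step 2 (DUP): [7, -24, -24]
step 3 (PUSH -86): [7, -24, -24, -86]
step 4 (DUP): [7, -24, -24, -86, -86]
step 5 (PUSH -38): [7, -24, -24, -86, -86, -38]
step 6 (PUSH 88): [7, -24, -24, -86, -86, -38, 88]

[7, -24, -24, -86, -86, -38, 88]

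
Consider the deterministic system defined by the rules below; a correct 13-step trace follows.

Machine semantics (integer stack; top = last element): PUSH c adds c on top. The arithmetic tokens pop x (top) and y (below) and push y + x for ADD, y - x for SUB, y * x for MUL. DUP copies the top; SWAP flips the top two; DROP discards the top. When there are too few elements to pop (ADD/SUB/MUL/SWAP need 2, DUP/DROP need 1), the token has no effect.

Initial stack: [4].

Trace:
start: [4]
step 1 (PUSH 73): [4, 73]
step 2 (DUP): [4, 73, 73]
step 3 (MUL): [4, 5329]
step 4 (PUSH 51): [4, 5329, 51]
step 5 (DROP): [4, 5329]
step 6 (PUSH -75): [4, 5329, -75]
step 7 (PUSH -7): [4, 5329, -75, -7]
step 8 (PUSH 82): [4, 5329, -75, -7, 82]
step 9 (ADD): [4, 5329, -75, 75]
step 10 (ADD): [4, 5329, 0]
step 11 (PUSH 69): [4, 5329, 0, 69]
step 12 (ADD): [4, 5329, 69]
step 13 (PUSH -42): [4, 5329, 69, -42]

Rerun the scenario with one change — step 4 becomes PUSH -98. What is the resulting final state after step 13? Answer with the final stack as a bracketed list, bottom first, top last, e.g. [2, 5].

[4, 5329, 69, -42]

(re-executing from step 4 with the substitution; state before step 4: [4, 5329])
step 4 (PUSH -98): [4, 5329, -98]
step 5 (DROP): [4, 5329]
step 6 (PUSH -75): [4, 5329, -75]
step 7 (PUSH -7): [4, 5329, -75, -7]
step 8 (PUSH 82): [4, 5329, -75, -7, 82]
step 9 (ADD): [4, 5329, -75, 75]
step 10 (ADD): [4, 5329, 0]
step 11 (PUSH 69): [4, 5329, 0, 69]
step 12 (ADD): [4, 5329, 69]
step 13 (PUSH -42): [4, 5329, 69, -42]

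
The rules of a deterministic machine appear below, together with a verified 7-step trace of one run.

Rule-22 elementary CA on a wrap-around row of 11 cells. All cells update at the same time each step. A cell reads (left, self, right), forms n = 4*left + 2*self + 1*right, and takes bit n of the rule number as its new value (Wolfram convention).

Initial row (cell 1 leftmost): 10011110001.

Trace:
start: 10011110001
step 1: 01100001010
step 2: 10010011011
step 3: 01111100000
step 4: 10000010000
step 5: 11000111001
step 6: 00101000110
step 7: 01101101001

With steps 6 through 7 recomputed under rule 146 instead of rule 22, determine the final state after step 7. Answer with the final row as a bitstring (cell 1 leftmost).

(re-executing steps 6..7 under rule 146; state before step 6: 11000111001)
step 6: 10101010110
step 7: 00000000000

00000000000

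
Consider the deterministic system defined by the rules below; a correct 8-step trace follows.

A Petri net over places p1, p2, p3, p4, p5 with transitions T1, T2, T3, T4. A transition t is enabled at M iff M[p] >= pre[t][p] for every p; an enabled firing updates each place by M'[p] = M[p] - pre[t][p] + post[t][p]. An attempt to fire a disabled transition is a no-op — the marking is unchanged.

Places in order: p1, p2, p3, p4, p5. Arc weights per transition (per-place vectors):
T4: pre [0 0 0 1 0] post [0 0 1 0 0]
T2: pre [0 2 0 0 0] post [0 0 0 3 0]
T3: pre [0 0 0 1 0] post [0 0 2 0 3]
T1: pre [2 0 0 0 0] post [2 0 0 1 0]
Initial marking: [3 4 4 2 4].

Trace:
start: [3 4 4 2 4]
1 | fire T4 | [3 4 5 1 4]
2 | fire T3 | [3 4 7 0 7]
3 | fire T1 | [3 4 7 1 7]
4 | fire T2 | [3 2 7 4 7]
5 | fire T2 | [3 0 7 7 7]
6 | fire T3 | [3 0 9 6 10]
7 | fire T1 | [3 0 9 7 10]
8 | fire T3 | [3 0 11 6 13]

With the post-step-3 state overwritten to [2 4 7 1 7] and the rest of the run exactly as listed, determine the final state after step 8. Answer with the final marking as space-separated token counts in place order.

state after step 3 := [2 4 7 1 7]
4 | fire T2 | [2 2 7 4 7]
5 | fire T2 | [2 0 7 7 7]
6 | fire T3 | [2 0 9 6 10]
7 | fire T1 | [2 0 9 7 10]
8 | fire T3 | [2 0 11 6 13]

2 0 11 6 13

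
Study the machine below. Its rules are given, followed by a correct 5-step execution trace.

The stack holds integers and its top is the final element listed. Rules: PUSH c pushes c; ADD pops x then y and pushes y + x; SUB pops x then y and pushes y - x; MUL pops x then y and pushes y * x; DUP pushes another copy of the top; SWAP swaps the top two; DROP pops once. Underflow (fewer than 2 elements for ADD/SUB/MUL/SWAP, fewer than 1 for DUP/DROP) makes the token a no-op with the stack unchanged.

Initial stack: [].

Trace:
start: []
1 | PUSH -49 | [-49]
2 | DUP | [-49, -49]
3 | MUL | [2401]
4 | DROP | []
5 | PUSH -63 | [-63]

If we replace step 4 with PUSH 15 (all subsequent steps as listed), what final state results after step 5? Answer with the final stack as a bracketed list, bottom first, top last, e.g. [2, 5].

[2401, 15, -63]

(re-executing from step 4 with the substitution; state before step 4: [2401])
4 | PUSH 15 | [2401, 15]
5 | PUSH -63 | [2401, 15, -63]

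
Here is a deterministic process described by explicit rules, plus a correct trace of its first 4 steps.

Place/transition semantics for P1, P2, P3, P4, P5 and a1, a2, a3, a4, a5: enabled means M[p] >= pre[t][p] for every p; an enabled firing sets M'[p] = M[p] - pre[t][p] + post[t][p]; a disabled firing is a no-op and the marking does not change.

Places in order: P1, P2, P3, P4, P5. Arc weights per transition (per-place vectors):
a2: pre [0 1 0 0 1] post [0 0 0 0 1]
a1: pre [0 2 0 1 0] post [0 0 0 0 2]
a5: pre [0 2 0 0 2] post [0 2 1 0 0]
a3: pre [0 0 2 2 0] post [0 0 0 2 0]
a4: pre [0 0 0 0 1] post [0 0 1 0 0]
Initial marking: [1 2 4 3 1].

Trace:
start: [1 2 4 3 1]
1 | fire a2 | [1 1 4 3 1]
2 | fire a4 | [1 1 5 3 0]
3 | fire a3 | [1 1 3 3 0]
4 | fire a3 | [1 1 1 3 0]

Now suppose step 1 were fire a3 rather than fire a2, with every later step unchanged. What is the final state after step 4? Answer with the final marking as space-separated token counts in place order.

1 2 1 3 0

(re-executing from step 1 with the substitution; state before step 1: [1 2 4 3 1])
1 | fire a3 | [1 2 2 3 1]
2 | fire a4 | [1 2 3 3 0]
3 | fire a3 | [1 2 1 3 0]
4 | fire a3 | [1 2 1 3 0]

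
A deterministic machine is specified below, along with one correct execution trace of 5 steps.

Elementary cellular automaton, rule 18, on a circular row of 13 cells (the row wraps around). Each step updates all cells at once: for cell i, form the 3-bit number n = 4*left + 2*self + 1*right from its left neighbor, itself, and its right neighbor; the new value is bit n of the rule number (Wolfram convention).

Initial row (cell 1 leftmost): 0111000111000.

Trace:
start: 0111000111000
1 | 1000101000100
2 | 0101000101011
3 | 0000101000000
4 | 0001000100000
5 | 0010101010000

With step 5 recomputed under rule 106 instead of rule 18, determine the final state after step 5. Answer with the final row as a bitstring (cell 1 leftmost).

(re-executing step 5 under rule 106; state before step 5: 0001000100000)
5 | 0010001000000

0010001000000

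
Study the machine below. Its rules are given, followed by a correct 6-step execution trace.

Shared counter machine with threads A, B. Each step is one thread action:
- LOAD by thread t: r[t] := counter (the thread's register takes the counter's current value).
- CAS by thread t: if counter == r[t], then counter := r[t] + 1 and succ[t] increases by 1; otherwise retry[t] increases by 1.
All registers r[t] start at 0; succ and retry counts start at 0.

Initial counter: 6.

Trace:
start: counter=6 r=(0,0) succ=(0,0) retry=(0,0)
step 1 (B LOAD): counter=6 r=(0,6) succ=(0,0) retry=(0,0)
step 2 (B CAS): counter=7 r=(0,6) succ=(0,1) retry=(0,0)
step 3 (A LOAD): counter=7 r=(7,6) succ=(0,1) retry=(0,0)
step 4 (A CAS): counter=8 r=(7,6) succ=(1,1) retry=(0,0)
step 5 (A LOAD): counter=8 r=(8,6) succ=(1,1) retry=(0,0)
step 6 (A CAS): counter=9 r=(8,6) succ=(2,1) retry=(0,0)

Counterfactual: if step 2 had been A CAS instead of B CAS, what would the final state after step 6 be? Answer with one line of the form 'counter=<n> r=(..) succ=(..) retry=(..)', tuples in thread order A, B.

(re-executing from step 2 with the substitution; state before step 2: counter=6 r=(0,6) succ=(0,0) retry=(0,0))
step 2 (A CAS): counter=6 r=(0,6) succ=(0,0) retry=(1,0)
step 3 (A LOAD): counter=6 r=(6,6) succ=(0,0) retry=(1,0)
step 4 (A CAS): counter=7 r=(6,6) succ=(1,0) retry=(1,0)
step 5 (A LOAD): counter=7 r=(7,6) succ=(1,0) retry=(1,0)
step 6 (A CAS): counter=8 r=(7,6) succ=(2,0) retry=(1,0)

counter=8 r=(7,6) succ=(2,0) retry=(1,0)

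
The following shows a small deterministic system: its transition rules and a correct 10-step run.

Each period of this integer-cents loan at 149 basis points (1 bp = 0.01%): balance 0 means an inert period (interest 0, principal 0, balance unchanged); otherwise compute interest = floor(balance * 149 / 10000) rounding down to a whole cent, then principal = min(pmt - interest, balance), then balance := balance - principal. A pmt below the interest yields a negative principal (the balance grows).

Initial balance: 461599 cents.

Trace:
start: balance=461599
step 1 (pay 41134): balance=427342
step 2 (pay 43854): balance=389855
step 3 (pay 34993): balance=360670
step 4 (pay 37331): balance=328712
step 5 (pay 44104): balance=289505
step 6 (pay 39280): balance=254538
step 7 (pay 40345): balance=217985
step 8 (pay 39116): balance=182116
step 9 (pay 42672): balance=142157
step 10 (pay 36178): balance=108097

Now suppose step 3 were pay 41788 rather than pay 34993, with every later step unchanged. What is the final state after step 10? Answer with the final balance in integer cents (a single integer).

100562

(re-executing from step 3 with the substitution; state before step 3: balance=389855)
step 3 (pay 41788): balance=353875
step 4 (pay 37331): balance=321816
step 5 (pay 44104): balance=282507
step 6 (pay 39280): balance=247436
step 7 (pay 40345): balance=210777
step 8 (pay 39116): balance=174801
step 9 (pay 42672): balance=134733
step 10 (pay 36178): balance=100562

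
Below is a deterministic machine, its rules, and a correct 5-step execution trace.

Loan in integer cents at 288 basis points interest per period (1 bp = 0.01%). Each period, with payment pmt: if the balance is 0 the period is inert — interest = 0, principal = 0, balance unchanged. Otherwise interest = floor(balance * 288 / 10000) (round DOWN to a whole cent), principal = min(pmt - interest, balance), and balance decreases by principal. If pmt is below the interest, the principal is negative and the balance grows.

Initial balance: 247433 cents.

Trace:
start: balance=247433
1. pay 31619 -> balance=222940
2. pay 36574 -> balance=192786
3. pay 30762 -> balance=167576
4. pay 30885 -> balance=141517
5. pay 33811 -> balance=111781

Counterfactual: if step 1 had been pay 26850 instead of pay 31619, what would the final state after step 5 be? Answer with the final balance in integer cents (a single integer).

(re-executing from step 1 with the substitution; state before step 1: balance=247433)
1. pay 26850 -> balance=227709
2. pay 36574 -> balance=197693
3. pay 30762 -> balance=172624
4. pay 30885 -> balance=146710
5. pay 33811 -> balance=117124

117124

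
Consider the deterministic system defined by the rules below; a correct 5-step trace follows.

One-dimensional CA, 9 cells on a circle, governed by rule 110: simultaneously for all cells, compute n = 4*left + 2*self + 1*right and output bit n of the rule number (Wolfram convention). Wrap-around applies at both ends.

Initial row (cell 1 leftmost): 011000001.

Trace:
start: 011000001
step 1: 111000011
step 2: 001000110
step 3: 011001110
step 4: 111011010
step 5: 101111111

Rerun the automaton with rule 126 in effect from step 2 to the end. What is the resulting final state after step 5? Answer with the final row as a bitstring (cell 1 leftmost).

011000011

(re-executing steps 2..5 under rule 126; state before step 2: 111000011)
step 2: 001100110
step 3: 011111111
step 4: 110000001
step 5: 011000011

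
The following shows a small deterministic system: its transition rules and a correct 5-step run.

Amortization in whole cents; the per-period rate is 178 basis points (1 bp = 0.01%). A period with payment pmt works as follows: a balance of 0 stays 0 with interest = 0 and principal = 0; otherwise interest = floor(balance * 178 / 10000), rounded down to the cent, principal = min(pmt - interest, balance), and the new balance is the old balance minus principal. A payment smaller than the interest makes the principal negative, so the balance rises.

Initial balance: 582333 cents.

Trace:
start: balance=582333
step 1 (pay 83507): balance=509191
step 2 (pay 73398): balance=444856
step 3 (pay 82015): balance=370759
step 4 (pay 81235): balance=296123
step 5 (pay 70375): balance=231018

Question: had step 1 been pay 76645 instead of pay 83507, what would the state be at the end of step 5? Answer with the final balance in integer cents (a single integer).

(re-executing from step 1 with the substitution; state before step 1: balance=582333)
step 1 (pay 76645): balance=516053
step 2 (pay 73398): balance=451840
step 3 (pay 82015): balance=377867
step 4 (pay 81235): balance=303358
step 5 (pay 70375): balance=238382

238382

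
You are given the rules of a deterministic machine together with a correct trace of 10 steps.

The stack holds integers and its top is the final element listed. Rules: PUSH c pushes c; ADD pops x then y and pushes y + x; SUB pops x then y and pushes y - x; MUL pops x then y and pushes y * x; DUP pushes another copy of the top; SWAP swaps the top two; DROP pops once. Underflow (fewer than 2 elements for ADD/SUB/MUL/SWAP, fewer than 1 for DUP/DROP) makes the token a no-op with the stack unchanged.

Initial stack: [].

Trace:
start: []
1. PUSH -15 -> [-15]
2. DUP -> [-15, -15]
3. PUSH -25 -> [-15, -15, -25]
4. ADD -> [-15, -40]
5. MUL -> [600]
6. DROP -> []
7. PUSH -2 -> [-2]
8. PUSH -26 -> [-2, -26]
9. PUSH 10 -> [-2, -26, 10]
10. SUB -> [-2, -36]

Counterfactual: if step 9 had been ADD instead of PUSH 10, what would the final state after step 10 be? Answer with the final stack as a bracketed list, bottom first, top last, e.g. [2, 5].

[-28]

(re-executing from step 9 with the substitution; state before step 9: [-2, -26])
9. ADD -> [-28]
10. SUB -> [-28]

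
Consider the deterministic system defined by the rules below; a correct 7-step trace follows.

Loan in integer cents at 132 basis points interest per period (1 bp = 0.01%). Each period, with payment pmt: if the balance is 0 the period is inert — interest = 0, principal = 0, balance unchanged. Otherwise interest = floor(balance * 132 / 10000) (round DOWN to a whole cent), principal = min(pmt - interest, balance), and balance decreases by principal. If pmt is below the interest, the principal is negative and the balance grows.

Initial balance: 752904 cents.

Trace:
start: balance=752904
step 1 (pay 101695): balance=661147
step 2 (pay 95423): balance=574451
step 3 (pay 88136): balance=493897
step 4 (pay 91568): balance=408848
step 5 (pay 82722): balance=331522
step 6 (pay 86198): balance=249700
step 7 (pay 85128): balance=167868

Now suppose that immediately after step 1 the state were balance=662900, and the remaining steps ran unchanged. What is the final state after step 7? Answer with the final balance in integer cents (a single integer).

169764

state after step 1 := balance=662900
step 2 (pay 95423): balance=576227
step 3 (pay 88136): balance=495697
step 4 (pay 91568): balance=410672
step 5 (pay 82722): balance=333370
step 6 (pay 86198): balance=251572
step 7 (pay 85128): balance=169764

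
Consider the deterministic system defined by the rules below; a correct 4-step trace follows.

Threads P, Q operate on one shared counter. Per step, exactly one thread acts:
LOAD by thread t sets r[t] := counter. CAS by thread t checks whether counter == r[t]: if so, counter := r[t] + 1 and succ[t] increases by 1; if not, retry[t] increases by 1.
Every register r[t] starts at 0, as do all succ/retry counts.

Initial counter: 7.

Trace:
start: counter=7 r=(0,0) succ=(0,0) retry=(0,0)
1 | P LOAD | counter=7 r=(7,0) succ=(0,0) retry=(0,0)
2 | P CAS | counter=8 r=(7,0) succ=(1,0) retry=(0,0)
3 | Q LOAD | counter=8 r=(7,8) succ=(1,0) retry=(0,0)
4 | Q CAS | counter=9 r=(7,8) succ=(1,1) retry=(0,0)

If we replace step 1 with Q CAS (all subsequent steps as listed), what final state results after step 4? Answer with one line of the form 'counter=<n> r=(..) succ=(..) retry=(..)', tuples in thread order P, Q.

(re-executing from step 1 with the substitution; state before step 1: counter=7 r=(0,0) succ=(0,0) retry=(0,0))
1 | Q CAS | counter=7 r=(0,0) succ=(0,0) retry=(0,1)
2 | P CAS | counter=7 r=(0,0) succ=(0,0) retry=(1,1)
3 | Q LOAD | counter=7 r=(0,7) succ=(0,0) retry=(1,1)
4 | Q CAS | counter=8 r=(0,7) succ=(0,1) retry=(1,1)

counter=8 r=(0,7) succ=(0,1) retry=(1,1)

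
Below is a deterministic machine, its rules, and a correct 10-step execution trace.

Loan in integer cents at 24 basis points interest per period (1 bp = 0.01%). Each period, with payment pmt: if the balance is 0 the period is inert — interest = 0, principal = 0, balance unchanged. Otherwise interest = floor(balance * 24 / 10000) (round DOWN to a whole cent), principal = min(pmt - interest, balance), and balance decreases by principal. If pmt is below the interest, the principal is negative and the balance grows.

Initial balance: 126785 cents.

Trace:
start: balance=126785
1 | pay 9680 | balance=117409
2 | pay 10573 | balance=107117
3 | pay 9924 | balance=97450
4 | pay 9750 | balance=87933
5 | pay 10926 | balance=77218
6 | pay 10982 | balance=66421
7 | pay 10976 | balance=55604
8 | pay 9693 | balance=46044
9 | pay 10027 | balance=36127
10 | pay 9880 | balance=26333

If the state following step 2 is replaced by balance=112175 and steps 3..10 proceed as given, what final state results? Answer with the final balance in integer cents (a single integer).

state after step 2 := balance=112175
3 | pay 9924 | balance=102520
4 | pay 9750 | balance=93016
5 | pay 10926 | balance=82313
6 | pay 10982 | balance=71528
7 | pay 10976 | balance=60723
8 | pay 9693 | balance=51175
9 | pay 10027 | balance=41270
10 | pay 9880 | balance=31489

31489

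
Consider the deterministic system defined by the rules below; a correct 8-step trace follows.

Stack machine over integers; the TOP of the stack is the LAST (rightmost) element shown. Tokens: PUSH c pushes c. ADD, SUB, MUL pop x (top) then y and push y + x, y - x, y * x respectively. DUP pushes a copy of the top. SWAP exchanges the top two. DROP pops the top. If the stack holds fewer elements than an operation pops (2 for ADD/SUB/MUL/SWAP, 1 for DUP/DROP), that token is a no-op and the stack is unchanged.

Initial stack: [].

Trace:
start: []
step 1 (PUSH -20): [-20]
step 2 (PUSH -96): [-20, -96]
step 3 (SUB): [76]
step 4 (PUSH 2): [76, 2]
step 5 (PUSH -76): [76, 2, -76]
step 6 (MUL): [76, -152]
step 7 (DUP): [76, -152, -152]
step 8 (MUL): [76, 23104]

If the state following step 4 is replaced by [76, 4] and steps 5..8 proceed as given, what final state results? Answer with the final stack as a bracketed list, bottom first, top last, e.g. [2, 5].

state after step 4 := [76, 4]
step 5 (PUSH -76): [76, 4, -76]
step 6 (MUL): [76, -304]
step 7 (DUP): [76, -304, -304]
step 8 (MUL): [76, 92416]

[76, 92416]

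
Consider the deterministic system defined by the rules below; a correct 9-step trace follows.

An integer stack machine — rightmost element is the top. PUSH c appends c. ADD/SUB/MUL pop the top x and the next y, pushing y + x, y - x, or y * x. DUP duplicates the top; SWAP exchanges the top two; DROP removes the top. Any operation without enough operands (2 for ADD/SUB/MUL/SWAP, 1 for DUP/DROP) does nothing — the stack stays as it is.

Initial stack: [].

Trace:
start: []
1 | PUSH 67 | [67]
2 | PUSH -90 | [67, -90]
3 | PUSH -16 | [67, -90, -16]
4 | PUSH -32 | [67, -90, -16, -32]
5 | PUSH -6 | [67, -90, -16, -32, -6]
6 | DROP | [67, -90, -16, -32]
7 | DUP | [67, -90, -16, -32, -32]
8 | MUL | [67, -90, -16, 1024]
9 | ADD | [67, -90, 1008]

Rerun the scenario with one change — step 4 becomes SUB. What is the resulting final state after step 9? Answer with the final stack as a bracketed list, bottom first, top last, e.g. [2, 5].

[5543]

(re-executing from step 4 with the substitution; state before step 4: [67, -90, -16])
4 | SUB | [67, -74]
5 | PUSH -6 | [67, -74, -6]
6 | DROP | [67, -74]
7 | DUP | [67, -74, -74]
8 | MUL | [67, 5476]
9 | ADD | [5543]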